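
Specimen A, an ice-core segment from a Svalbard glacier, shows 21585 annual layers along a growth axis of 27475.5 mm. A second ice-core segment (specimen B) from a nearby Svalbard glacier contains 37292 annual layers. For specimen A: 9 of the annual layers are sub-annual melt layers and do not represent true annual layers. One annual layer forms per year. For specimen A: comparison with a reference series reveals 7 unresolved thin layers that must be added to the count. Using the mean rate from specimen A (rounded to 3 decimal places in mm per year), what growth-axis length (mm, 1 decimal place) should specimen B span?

47472.7 mm

Specimen A: correcting the raw count gives 21585 − 9 + 7 = 21583 true annual layers.
A: 27475.5 mm over 21583 years gives 27475.5 / 21583 ≈ 1.273 mm per year.
B's length ≈ 1.273 × 37292 = 47472.7 mm.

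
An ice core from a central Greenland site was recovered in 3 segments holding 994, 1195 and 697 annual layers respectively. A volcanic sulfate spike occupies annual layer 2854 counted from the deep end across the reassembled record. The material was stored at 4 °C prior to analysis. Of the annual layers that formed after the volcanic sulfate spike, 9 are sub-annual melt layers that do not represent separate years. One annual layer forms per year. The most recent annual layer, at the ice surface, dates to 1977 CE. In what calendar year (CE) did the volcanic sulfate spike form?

1954 CE

Total annual layers = 994 + 1195 + 697 = 2886.
Between annual layer 2854 and the ice surface there are 2886 − 2854 = 32 annual layers.
32 − 9 false = 23 true annual layers after the volcanic sulfate spike.
The annual layer at the ice surface is 1977 CE, so the volcanic sulfate spike dates to 1977 − 23 = 1954 CE.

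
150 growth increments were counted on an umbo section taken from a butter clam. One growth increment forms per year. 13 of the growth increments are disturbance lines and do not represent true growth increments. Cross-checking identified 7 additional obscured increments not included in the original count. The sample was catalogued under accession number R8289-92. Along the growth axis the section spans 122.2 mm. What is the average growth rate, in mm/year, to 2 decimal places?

Correcting the raw count gives 150 − 13 + 7 = 144 true growth increments.
122.2 mm over 144 years gives 122.2 / 144 ≈ 0.85 mm/year.

0.85 mm/year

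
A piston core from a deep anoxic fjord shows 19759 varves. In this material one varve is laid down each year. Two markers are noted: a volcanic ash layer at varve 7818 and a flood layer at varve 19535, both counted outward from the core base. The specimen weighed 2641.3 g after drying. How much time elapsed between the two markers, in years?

The two markers are separated by 19535 − 7818 = 11717 varves.
At one varve per year, 11717 years elapsed between them.

11717 yr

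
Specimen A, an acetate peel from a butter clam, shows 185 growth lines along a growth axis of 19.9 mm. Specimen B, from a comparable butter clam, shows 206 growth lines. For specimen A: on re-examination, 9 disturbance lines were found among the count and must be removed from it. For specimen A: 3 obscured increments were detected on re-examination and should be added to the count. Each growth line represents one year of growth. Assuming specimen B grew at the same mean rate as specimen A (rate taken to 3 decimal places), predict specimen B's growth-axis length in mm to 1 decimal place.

22.9 mm

Specimen A: true growth line count = 185 − 9 + 3 = 179.
A: Mean rate = 19.9 mm / 179 years ≈ 0.111 mm/yr.
B's length ≈ 0.111 × 206 = 22.9 mm.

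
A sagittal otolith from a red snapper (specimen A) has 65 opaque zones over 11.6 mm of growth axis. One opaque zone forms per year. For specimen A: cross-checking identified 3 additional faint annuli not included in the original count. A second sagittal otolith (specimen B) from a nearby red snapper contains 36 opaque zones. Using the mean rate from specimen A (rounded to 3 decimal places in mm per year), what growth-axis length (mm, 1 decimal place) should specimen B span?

Specimen A: adjusted count: 65 + 3 = 68 opaque zones.
A: 11.6 mm over 68 years gives 11.6 / 68 ≈ 0.171 mm/yr.
B's length ≈ 0.171 × 36 = 6.2 mm.

6.2 mm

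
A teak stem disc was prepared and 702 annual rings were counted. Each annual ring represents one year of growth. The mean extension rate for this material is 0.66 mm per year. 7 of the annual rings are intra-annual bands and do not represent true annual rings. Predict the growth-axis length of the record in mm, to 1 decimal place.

True annual ring count = 702 − 7 = 695.
695 years at 0.66 mm/year gives 0.66 × 695 = 458.7 mm.

458.7 mm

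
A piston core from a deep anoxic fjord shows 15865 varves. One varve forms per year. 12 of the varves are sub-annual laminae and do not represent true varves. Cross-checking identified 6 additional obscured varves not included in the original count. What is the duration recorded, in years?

Correcting the raw count gives 15865 − 12 + 6 = 15859 true varves.
One varve per year makes the duration 15859 years.

15859 yr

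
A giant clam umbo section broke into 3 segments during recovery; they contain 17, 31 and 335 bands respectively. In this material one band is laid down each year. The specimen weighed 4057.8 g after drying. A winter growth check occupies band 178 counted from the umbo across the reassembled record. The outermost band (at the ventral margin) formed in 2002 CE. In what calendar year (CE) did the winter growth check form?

Total bands = 17 + 31 + 335 = 383.
Between band 178 and the ventral margin there are 383 − 178 = 205 bands.
2002 − 205 = 1797 CE.

1797 CE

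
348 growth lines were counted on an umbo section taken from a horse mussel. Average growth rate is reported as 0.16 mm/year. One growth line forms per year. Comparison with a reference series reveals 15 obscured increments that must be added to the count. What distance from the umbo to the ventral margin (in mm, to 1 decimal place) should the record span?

58.1 mm

Adjusted count: 348 + 15 = 363 growth lines.
Length ≈ 0.16 × 363 = 58.1 mm.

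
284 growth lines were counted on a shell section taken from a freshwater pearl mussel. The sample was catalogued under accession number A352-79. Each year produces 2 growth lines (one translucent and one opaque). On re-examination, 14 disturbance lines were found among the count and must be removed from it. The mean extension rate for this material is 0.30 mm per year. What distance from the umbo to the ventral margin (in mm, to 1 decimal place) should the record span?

40.5 mm

Correcting the raw count gives 284 − 14 = 270 true growth lines.
270 growth lines at 2 per year is 270 / 2 = 135 years.
Length ≈ 0.30 × 135 = 40.5 mm.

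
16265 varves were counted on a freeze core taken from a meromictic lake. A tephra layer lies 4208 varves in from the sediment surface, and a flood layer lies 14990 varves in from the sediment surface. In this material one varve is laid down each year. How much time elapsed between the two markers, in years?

10782 years

Separation: 14990 − 4208 = 10782 varves.
At one varve per year, 10782 years elapsed between them.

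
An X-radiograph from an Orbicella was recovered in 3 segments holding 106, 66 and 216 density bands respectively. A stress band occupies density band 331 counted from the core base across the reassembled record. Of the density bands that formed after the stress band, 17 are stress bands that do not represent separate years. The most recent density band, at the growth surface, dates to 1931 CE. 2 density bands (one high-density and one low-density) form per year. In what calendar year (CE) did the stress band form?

Total density bands = 106 + 66 + 216 = 388.
Between density band 331 and the growth surface there are 388 − 331 = 57 density bands.
Excluding 17 false density bands: 57 − 17 = 40.
40 density bands at 2 per year is 40 / 2 = 20 years.
1931 − 20 = 1911 CE.

1911 CE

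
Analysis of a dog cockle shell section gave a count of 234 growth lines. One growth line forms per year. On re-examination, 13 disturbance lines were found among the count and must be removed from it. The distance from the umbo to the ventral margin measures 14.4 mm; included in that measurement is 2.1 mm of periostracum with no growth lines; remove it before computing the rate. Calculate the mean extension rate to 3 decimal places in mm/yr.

True growth line count = 234 − 13 = 221.
Net length = 14.4 − 2.1 = 12.3 mm.
Extension rate ≈ 12.3 / 221 = 0.056 mm/yr.

0.056 mm/yr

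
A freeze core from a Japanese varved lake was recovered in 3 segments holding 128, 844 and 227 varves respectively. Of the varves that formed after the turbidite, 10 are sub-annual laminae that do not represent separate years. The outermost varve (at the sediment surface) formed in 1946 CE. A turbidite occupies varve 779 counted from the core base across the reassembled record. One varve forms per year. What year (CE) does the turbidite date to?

1536 CE

Total varves = 128 + 844 + 227 = 1199.
The turbidite sits at varve 779 from the core base, so 1199 − 779 = 420 varves formed after it.
Excluding 10 false varves: 420 − 10 = 410.
1946 − 410 = 1536 CE.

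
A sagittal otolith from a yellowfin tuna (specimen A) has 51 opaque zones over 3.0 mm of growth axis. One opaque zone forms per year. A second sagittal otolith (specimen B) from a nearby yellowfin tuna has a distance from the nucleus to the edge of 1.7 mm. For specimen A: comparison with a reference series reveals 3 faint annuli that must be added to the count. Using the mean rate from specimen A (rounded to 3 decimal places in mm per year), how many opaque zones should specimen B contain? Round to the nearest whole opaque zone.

Specimen A: correcting the raw count gives 51 + 3 = 54 true opaque zones.
A: Mean rate = 3.0 mm / 54 years ≈ 0.056 mm/yr.
B spans 1.7 / 0.056 = 30.36 years ≈ 30 opaque zones.

30 opaque zones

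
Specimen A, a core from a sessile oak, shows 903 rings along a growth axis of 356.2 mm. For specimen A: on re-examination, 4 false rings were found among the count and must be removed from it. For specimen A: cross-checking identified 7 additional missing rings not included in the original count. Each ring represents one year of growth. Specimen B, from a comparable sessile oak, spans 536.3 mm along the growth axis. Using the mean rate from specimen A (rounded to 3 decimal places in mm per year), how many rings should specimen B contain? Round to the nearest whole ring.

1365 rings

Specimen A: adjusted count: 903 − 4 + 7 = 906 rings.
A: Mean rate = 356.2 mm / 906 years ≈ 0.393 mm/yr.
Specimen B: 536.3 mm / 0.393 mm per year = 1364.63 years ≈ 1365 rings.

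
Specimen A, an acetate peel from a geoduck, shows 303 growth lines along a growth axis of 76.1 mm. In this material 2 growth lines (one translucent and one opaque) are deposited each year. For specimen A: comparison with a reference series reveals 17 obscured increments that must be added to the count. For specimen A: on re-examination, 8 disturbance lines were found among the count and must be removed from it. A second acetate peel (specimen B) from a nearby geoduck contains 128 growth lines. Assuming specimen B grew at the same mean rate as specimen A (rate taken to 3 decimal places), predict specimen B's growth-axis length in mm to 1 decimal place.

Specimen A: correcting the raw count gives 303 − 8 + 17 = 312 true growth lines.
Specimen A: 312 growth lines at 2 per year is 312 / 2 = 156 years.
A: 76.1 mm over 156 years gives 76.1 / 156 ≈ 0.488 mm per year.
Specimen B: 128 growth lines at 2 per year is 128 / 2 = 64 years. B's length ≈ 0.488 × 64 = 31.2 mm.

31.2 mm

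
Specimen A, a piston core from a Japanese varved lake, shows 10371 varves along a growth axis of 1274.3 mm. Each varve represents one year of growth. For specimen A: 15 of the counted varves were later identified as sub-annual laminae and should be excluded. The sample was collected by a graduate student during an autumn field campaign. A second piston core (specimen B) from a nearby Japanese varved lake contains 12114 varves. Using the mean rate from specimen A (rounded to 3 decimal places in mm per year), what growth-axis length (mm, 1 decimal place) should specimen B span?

Specimen A: correcting the raw count gives 10371 − 15 = 10356 true varves.
A: 1274.3 mm over 10356 years gives 1274.3 / 10356 ≈ 0.123 mm/year.
For B, 0.123 mm/year × 12114 years = 1490.0 mm.

1490.0 mm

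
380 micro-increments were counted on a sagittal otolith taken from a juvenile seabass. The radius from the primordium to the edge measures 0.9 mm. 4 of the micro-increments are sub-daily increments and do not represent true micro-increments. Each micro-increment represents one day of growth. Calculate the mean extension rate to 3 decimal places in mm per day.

0.002 mm per day

After corrections the count is 380 − 4 = 376 micro-increments.
Extension rate ≈ 0.9 / 376 = 0.002 mm per day.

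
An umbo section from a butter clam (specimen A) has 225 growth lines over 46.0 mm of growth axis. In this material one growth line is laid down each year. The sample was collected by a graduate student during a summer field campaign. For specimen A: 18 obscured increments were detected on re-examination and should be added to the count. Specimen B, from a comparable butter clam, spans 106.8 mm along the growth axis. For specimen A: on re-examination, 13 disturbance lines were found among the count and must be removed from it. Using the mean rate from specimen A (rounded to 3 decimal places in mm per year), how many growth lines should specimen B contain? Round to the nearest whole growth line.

Specimen A: after corrections the count is 225 − 13 + 18 = 230 growth lines.
A: Mean rate = 46.0 mm / 230 years ≈ 0.200 mm/yr.
B spans 106.8 / 0.200 = 534.00 years ≈ 534 growth lines.

534 growth lines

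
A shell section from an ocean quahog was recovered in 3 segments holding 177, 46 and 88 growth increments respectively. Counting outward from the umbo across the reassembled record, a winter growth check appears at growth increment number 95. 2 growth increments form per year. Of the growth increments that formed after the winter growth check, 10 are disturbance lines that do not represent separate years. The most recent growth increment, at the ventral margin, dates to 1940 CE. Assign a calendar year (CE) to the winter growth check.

Total growth increments = 177 + 46 + 88 = 311.
Between growth increment 95 and the ventral margin there are 311 − 95 = 216 growth increments.
Excluding 10 false growth increments: 216 − 10 = 206.
With 2 growth increments per year, 206 / 2 = 103 years.
The growth increment at the ventral margin is 1940 CE, so the winter growth check dates to 1940 − 103 = 1837 CE.

1837 CE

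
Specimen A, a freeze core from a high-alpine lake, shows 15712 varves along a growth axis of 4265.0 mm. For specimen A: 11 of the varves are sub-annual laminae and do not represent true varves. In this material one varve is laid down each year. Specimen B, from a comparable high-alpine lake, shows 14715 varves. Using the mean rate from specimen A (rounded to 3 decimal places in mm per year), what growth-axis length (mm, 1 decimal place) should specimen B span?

4002.5 mm

Specimen A: after corrections the count is 15712 − 11 = 15701 varves.
A: Extension rate ≈ 4265.0 / 15701 = 0.272 mm per year.
Length of B = 0.272 × 14715 = 4002.5 mm.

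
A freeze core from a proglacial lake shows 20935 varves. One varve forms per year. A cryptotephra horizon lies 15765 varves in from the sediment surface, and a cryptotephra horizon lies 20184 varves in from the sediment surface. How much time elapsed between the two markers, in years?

20184 − 15765 = 4419 varves lie between the two events.
At one varve per year, 4419 years elapsed between them.

4419 years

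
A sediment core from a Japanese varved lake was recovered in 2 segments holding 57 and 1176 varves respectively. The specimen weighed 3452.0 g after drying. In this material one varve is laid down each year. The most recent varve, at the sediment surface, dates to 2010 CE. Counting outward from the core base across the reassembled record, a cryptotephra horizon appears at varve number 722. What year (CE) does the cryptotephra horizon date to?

Total varves = 57 + 1176 = 1233.
The cryptotephra horizon sits at varve 722 from the core base, so 1233 − 722 = 511 varves formed after it.
2010 − 511 = 1499 CE.

1499 CE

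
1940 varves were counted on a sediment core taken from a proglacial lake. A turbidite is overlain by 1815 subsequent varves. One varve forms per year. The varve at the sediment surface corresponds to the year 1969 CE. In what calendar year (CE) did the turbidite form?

1815 varves formed after the turbidite.
The varve at the sediment surface is 1969 CE, so the turbidite dates to 1969 − 1815 = 154 CE.

154 CE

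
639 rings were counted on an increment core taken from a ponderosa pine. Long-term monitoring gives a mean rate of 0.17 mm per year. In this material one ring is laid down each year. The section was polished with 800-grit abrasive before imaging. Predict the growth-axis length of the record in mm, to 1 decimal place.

The record spans 639 years at 0.17 mm per year.
Predicted length = 0.17 mm/year × 639 years = 108.6 mm.

108.6 mm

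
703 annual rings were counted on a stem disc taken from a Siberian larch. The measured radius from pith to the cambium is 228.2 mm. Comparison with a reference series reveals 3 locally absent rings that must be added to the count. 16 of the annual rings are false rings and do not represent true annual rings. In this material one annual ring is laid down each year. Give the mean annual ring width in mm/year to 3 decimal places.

0.331 mm/year

Adjusted count: 703 − 16 + 3 = 690 annual rings.
Mean rate = 228.2 mm / 690 years ≈ 0.331 mm/year.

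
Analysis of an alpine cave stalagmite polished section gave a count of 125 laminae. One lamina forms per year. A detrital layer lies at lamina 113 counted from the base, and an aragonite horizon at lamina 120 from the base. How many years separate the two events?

Separation: 120 − 113 = 7 laminae.
That is 7 years at one lamina per year.

7 years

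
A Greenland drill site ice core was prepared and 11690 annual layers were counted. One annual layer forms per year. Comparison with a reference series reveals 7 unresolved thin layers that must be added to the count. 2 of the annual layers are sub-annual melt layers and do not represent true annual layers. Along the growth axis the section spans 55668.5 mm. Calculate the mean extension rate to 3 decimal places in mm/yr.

Adjusted count: 11690 − 2 + 7 = 11695 annual layers.
Extension rate ≈ 55668.5 / 11695 = 4.760 mm/yr.

4.760 mm/yr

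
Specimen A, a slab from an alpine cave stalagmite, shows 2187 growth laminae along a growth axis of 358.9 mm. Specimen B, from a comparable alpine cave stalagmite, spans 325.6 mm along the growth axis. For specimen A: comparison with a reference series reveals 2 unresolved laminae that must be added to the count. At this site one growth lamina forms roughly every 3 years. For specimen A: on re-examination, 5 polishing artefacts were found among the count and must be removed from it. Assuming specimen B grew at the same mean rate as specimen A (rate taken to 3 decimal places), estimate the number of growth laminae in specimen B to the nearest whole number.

1973 growth laminae

Specimen A: true growth lamina count = 2187 − 5 + 2 = 2184.
Specimen A: at 3 years per growth lamina, 2184 × 3 = 6552 years.
A: Extension rate ≈ 358.9 / 6552 = 0.055 mm/year.
B spans 325.6 / 0.055 = 5920.00 years; at 3 years per growth lamina that is 5920.00 / 3 ≈ 1973 growth laminae.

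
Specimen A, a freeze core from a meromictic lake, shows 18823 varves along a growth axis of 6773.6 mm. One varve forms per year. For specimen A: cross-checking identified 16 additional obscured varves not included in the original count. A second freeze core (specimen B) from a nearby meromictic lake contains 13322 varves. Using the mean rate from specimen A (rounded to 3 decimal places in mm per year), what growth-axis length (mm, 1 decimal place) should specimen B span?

Specimen A: adjusted count: 18823 + 16 = 18839 varves.
A: 6773.6 mm over 18839 years gives 6773.6 / 18839 ≈ 0.360 mm per year.
For B, 0.360 mm/year × 13322 years = 4795.9 mm.

4795.9 mm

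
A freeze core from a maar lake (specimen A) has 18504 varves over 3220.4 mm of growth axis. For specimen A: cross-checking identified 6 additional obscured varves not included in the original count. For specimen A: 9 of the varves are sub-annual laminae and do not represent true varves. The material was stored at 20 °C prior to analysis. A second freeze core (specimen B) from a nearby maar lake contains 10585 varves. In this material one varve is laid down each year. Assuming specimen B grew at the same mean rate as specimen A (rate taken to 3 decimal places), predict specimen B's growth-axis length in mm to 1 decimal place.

Specimen A: after corrections the count is 18504 − 9 + 6 = 18501 varves.
A: Extension rate ≈ 3220.4 / 18501 = 0.174 mm per year.
Length of B = 0.174 × 10585 = 1841.8 mm.

1841.8 mm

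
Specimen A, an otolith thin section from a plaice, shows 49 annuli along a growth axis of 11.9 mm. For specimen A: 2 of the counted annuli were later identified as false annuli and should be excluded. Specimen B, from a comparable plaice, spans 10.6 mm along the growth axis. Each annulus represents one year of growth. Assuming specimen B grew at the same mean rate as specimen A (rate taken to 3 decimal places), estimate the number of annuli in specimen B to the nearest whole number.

Specimen A: correcting the raw count gives 49 − 2 = 47 true annuli.
A: 11.9 mm over 47 years gives 11.9 / 47 ≈ 0.253 mm/year.
B spans 10.6 / 0.253 = 41.90 years ≈ 42 annuli.

42 annuli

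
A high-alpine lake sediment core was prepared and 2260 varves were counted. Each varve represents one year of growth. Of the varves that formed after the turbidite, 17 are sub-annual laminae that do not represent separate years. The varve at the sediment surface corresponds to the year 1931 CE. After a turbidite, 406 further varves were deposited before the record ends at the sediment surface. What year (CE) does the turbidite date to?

406 varves formed after the turbidite.
Excluding 17 false varves: 406 − 17 = 389.
The varve at the sediment surface is 1931 CE, so the turbidite dates to 1931 − 389 = 1542 CE.

1542 CE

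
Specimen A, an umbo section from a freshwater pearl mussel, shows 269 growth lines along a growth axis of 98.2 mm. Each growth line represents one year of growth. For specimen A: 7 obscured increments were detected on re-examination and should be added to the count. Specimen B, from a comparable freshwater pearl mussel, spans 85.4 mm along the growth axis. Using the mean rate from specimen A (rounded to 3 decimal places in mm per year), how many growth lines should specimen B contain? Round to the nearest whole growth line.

240 growth lines

Specimen A: after corrections the count is 269 + 7 = 276 growth lines.
A: 98.2 mm over 276 years gives 98.2 / 276 ≈ 0.356 mm/year.
Specimen B: 85.4 mm / 0.356 mm per year = 239.89 years ≈ 240 growth lines.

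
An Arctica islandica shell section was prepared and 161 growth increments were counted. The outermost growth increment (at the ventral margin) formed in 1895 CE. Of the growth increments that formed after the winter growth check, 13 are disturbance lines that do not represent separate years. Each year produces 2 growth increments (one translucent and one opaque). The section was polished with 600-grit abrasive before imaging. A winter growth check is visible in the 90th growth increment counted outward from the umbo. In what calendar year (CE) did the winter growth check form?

1866 CE

Between growth increment 90 and the ventral margin there are 161 − 90 = 71 growth increments.
Removing the 13 false growth increments leaves 71 − 13 = 58 true growth increments beyond the winter growth check.
58 growth increments at 2 per year is 58 / 2 = 29 years.
1895 − 29 = 1866 CE.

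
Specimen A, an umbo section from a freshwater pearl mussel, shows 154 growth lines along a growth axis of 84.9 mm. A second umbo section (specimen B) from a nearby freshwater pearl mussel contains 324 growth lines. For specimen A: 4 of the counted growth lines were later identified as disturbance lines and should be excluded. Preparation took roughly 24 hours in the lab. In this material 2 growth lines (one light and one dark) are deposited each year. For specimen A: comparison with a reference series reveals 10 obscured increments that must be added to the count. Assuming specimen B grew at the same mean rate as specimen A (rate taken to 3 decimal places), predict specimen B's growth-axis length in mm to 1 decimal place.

Specimen A: after corrections the count is 154 − 4 + 10 = 160 growth lines.
Specimen A: dividing by 2 growth lines per year: 160 / 2 = 80 years.
A: 84.9 mm over 80 years gives 84.9 / 80 ≈ 1.061 mm/yr.
Specimen B: with 2 growth lines per year, 324 / 2 = 162 years. Length of B = 1.061 × 162 = 171.9 mm.

171.9 mm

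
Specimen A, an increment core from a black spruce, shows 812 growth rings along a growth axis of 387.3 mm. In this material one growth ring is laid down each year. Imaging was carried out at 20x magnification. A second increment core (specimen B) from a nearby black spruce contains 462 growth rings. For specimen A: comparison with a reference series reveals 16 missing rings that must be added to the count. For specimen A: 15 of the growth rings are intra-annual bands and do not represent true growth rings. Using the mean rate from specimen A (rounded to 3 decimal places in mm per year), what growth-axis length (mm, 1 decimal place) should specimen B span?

Specimen A: correcting the raw count gives 812 − 15 + 16 = 813 true growth rings.
A: 387.3 mm over 813 years gives 387.3 / 813 ≈ 0.476 mm/yr.
Length of B = 0.476 × 462 = 219.9 mm.

219.9 mm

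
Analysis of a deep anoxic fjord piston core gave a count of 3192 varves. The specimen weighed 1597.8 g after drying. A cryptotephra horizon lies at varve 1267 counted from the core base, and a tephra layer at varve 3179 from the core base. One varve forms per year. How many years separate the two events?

1912 years

Separation: 3179 − 1267 = 1912 varves.
That is 1912 years at one varve per year.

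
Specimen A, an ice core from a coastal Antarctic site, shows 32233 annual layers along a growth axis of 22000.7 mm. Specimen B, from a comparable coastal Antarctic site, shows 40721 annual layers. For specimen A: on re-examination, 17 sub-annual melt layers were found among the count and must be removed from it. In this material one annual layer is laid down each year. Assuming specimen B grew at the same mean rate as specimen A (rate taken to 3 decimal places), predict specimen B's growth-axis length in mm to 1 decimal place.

Specimen A: adjusted count: 32233 − 17 = 32216 annual layers.
A: Extension rate ≈ 22000.7 / 32216 = 0.683 mm/year.
Length of B = 0.683 × 40721 = 27812.4 mm.

27812.4 mm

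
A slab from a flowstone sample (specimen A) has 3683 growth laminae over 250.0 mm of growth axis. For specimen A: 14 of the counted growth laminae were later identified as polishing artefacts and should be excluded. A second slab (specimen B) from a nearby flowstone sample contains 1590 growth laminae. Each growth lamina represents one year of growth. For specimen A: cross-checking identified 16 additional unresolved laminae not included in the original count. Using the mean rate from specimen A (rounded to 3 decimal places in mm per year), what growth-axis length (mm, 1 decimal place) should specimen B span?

Specimen A: adjusted count: 3683 − 14 + 16 = 3685 growth laminae.
A: 250.0 mm over 3685 years gives 250.0 / 3685 ≈ 0.068 mm/yr.
Length of B = 0.068 × 1590 = 108.1 mm.

108.1 mm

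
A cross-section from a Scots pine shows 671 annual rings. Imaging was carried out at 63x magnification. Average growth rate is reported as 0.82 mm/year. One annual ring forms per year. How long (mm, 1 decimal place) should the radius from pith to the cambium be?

The record spans 671 years at 0.82 mm per year.
671 years at 0.82 mm/year gives 0.82 × 671 = 550.2 mm.

550.2 mm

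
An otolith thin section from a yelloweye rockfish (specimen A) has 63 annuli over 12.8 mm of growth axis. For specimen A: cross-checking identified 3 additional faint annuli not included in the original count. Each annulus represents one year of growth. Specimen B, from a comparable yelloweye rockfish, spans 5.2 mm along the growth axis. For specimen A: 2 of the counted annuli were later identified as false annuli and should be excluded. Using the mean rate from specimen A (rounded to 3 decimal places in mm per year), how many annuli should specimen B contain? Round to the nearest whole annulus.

26 annuli

Specimen A: true annulus count = 63 − 2 + 3 = 64.
A: Mean rate = 12.8 mm / 64 years ≈ 0.200 mm/year.
Specimen B: 5.2 mm / 0.200 mm per year = 26.00 years ≈ 26 annuli.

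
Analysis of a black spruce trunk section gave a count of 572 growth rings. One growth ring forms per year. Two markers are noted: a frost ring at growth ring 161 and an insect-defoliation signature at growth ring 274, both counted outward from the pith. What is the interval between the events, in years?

113 yr

Separation: 274 − 161 = 113 growth rings.
At one growth ring per year, 113 years elapsed between them.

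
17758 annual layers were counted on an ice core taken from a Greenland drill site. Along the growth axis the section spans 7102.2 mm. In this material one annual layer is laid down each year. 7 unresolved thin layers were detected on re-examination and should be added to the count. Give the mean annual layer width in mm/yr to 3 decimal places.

0.400 mm/yr

After corrections the count is 17758 + 7 = 17765 annual layers.
Mean rate = 7102.2 mm / 17765 years ≈ 0.400 mm/yr.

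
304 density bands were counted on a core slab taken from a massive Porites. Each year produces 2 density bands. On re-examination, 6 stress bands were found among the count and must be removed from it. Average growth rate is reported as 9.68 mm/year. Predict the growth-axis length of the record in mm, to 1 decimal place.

Correcting the raw count gives 304 − 6 = 298 true density bands.
Dividing by 2 density bands per year: 298 / 2 = 149 years.
Length ≈ 9.68 × 149 = 1442.3 mm.

1442.3 mm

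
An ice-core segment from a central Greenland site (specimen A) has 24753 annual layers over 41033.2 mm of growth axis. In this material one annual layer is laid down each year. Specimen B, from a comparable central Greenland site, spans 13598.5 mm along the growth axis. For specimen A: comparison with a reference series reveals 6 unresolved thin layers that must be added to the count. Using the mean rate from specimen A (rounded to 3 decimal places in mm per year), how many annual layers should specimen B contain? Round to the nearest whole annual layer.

Specimen A: correcting the raw count gives 24753 + 6 = 24759 true annual layers.
A: Extension rate ≈ 41033.2 / 24759 = 1.657 mm/yr.
For B, 13598.5 / 1.657 = 8206.70 years ≈ 8207 annual layers.

8207 annual layers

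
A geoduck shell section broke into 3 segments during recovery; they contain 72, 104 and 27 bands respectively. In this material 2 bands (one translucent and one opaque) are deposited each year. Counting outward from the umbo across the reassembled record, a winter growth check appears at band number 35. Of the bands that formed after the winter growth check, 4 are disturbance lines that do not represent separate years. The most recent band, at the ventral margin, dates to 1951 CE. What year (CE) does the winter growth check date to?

1869 CE

Total bands = 72 + 104 + 27 = 203.
203 − 35 = 168 bands lie beyond the winter growth check toward the ventral margin.
Removing the 4 false bands leaves 168 − 4 = 164 true bands beyond the winter growth check.
With 2 bands per year, 164 / 2 = 82 years.
The band at the ventral margin is 1951 CE, so the winter growth check dates to 1951 − 82 = 1869 CE.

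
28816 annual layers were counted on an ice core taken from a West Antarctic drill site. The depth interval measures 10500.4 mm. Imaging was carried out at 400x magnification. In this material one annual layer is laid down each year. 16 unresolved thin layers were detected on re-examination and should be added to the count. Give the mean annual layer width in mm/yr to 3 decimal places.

0.364 mm/yr

Adjusted count: 28816 + 16 = 28832 annual layers.
Extension rate ≈ 10500.4 / 28832 = 0.364 mm/yr.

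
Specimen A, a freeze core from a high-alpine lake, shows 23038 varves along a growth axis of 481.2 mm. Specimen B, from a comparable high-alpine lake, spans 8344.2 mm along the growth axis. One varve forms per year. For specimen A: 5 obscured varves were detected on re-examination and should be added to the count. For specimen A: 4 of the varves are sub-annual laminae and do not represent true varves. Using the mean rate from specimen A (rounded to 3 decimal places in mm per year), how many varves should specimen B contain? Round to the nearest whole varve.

Specimen A: adjusted count: 23038 − 4 + 5 = 23039 varves.
A: 481.2 mm over 23039 years gives 481.2 / 23039 ≈ 0.021 mm/yr.
For B, 8344.2 / 0.021 = 397342.86 years ≈ 397343 varves.

397343 varves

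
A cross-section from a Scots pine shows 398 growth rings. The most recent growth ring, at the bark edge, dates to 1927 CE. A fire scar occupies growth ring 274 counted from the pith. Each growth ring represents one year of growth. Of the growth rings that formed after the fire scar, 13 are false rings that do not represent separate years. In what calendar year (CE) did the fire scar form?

The fire scar sits at growth ring 274 from the pith, so 398 − 274 = 124 growth rings formed after it.
Excluding 13 false growth rings: 124 − 13 = 111.
The growth ring at the bark edge is 1927 CE, so the fire scar dates to 1927 − 111 = 1816 CE.

1816 CE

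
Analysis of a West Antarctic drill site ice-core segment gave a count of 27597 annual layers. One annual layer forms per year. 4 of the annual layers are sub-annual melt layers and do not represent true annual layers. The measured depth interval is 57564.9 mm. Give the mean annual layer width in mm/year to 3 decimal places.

2.086 mm/year

After corrections the count is 27597 − 4 = 27593 annual layers.
Mean rate = 57564.9 mm / 27593 years ≈ 2.086 mm/year.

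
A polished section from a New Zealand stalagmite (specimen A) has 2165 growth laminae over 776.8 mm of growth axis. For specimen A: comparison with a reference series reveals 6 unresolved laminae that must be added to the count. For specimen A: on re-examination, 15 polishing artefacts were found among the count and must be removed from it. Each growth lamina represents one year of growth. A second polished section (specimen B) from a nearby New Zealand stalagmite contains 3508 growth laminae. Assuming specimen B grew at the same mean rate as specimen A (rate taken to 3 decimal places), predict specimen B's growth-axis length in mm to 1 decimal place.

Specimen A: true growth lamina count = 2165 − 15 + 6 = 2156.
A: 776.8 mm over 2156 years gives 776.8 / 2156 ≈ 0.360 mm/yr.
B's length ≈ 0.360 × 3508 = 1262.9 mm.

1262.9 mm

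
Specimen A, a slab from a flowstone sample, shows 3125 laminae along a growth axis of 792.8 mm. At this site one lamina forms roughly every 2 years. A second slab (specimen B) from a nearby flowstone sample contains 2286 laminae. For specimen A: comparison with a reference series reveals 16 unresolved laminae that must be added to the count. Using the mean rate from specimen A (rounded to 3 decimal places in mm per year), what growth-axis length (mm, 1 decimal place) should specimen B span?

Specimen A: after corrections the count is 3125 + 16 = 3141 laminae.
Specimen A: multiplying by 2 years per lamina: 3141 × 2 = 6282 years.
A: Mean rate = 792.8 mm / 6282 years ≈ 0.126 mm per year.
Specimen B: at 2 years per lamina, 2286 × 2 = 4572 years. B's length ≈ 0.126 × 4572 = 576.1 mm.

576.1 mm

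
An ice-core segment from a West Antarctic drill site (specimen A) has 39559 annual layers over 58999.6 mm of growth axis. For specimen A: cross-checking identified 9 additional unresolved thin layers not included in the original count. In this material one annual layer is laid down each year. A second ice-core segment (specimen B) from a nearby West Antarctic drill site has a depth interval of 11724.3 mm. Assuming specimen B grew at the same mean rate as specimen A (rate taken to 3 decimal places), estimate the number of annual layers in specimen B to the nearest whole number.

7863 annual layers

Specimen A: after corrections the count is 39559 + 9 = 39568 annual layers.
A: Extension rate ≈ 58999.6 / 39568 = 1.491 mm per year.
Specimen B: 11724.3 mm / 1.491 mm per year = 7863.38 years ≈ 7863 annual layers.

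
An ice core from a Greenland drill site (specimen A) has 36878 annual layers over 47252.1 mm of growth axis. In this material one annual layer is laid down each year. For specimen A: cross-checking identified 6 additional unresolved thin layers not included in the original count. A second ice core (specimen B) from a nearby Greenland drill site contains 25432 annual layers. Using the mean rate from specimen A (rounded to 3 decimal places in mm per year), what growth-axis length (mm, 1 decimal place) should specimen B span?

Specimen A: true annual layer count = 36878 + 6 = 36884.
A: 47252.1 mm over 36884 years gives 47252.1 / 36884 ≈ 1.281 mm per year.
For B, 1.281 mm/year × 25432 years = 32578.4 mm.

32578.4 mm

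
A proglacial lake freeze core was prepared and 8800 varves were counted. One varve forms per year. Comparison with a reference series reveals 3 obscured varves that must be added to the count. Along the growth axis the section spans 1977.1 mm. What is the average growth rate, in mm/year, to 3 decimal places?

After corrections the count is 8800 + 3 = 8803 varves.
1977.1 mm over 8803 years gives 1977.1 / 8803 ≈ 0.225 mm/year.

0.225 mm/year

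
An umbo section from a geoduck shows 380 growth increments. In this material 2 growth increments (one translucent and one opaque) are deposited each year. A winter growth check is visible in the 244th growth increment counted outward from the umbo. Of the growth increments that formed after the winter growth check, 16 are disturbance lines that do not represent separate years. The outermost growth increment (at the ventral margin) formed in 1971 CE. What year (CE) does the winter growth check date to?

Between growth increment 244 and the ventral margin there are 380 − 244 = 136 growth increments.
136 − 16 false = 120 true growth increments after the winter growth check.
Dividing by 2 growth increments per year: 120 / 2 = 60 years.
1971 − 60 = 1911 CE.

1911 CE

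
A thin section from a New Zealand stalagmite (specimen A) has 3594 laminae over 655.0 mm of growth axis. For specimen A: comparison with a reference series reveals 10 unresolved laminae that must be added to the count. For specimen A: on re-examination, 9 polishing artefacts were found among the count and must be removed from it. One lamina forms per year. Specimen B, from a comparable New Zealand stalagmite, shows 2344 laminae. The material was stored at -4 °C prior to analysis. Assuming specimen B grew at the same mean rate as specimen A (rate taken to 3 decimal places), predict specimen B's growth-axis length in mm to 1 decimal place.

Specimen A: adjusted count: 3594 − 9 + 10 = 3595 laminae.
A: 655.0 mm over 3595 years gives 655.0 / 3595 ≈ 0.182 mm/year.
For B, 0.182 mm/year × 2344 years = 426.6 mm.

426.6 mm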